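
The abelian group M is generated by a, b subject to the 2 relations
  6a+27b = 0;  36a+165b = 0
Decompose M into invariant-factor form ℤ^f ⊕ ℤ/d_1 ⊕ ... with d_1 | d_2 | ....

rank_ℚ(R)=2; free=2−2=0
SNF(R) diag = [3, 6] → torsion [3, 6]

Answer: M ≅ ℤ/3 ⊕ ℤ/6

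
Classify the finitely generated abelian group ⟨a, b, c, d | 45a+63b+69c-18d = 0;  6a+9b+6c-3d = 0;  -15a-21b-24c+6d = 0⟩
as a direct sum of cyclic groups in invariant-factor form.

rank_ℚ(R)=3; free=4−3=1
SNF(R) diag = [3, 3, 3] → torsion [3, 3, 3]

Answer: M ≅ ℤ^1 ⊕ ℤ/3 ⊕ ℤ/3 ⊕ ℤ/3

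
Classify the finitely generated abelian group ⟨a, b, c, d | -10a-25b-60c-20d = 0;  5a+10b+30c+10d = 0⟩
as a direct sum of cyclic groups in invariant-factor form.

rank_ℚ(R)=2; free=4−2=2
SNF(R) diag = [5, 5] → torsion [5, 5]

Answer: M ≅ ℤ^2 ⊕ ℤ/5 ⊕ ℤ/5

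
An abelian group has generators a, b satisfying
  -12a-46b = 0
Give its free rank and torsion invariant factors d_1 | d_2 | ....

Answer: M ≅ ℤ^1 ⊕ ℤ/2

Derivation:
rank_ℚ(R)=1; free=2−1=1
SNF(R) diag = [2] → torsion [2]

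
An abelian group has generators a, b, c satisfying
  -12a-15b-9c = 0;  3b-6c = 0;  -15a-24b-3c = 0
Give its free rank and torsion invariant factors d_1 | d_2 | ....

rank_ℚ(R)=3; free=3−3=0
SNF(R) diag = [3, 3, 9] → torsion [3, 3, 9]

Answer: M ≅ ℤ/3 ⊕ ℤ/3 ⊕ ℤ/9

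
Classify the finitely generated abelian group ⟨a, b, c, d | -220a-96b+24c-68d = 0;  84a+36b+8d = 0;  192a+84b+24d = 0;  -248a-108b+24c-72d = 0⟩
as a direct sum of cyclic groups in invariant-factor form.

rank_ℚ(R)=4; free=4−4=0
SNF(R) diag = [4, 4, 12, 24] → torsion [4, 4, 12, 24]

Answer: M ≅ ℤ/4 ⊕ ℤ/4 ⊕ ℤ/12 ⊕ ℤ/24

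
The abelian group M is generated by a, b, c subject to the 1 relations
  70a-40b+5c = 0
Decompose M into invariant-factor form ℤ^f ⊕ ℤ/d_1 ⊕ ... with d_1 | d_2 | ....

Answer: M ≅ ℤ^2 ⊕ ℤ/5

Derivation:
rank_ℚ(R)=1; free=3−1=2
SNF(R) diag = [5] → torsion [5]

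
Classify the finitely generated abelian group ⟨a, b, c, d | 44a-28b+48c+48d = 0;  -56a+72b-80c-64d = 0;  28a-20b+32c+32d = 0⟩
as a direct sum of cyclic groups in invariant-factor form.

Answer: M ≅ ℤ^1 ⊕ ℤ/4 ⊕ ℤ/8 ⊕ ℤ/16

Derivation:
rank_ℚ(R)=3; free=4−3=1
SNF(R) diag = [4, 8, 16] → torsion [4, 8, 16]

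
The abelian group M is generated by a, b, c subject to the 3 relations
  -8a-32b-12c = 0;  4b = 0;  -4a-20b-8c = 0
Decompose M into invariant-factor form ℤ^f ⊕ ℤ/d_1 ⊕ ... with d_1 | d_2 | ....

Answer: M ≅ ℤ/4 ⊕ ℤ/4 ⊕ ℤ/4

Derivation:
rank_ℚ(R)=3; free=3−3=0
SNF(R) diag = [4, 4, 4] → torsion [4, 4, 4]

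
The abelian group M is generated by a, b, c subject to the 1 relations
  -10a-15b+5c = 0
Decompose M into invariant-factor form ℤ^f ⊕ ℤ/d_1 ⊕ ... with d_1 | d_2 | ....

Answer: M ≅ ℤ^2 ⊕ ℤ/5

Derivation:
rank_ℚ(R)=1; free=3−1=2
SNF(R) diag = [5] → torsion [5]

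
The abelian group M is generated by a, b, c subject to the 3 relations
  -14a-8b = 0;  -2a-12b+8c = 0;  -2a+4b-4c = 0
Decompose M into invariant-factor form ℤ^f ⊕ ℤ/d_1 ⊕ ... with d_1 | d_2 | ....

Answer: M ≅ ℤ/2 ⊕ ℤ/4 ⊕ ℤ/4

Derivation:
rank_ℚ(R)=3; free=3−3=0
SNF(R) diag = [2, 4, 4] → torsion [2, 4, 4]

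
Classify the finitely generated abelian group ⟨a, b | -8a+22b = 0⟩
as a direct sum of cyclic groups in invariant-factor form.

Answer: M ≅ ℤ^1 ⊕ ℤ/2

Derivation:
rank_ℚ(R)=1; free=2−1=1
SNF(R) diag = [2] → torsion [2]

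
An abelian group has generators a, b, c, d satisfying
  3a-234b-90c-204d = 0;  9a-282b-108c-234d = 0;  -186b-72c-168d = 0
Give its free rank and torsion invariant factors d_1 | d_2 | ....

Answer: M ≅ ℤ^1 ⊕ ℤ/3 ⊕ ℤ/6 ⊕ ℤ/6

Derivation:
rank_ℚ(R)=3; free=4−3=1
SNF(R) diag = [3, 6, 6] → torsion [3, 6, 6]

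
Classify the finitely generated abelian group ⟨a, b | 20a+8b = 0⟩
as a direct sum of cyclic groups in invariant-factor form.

Answer: M ≅ ℤ^1 ⊕ ℤ/4

Derivation:
rank_ℚ(R)=1; free=2−1=1
SNF(R) diag = [4] → torsion [4]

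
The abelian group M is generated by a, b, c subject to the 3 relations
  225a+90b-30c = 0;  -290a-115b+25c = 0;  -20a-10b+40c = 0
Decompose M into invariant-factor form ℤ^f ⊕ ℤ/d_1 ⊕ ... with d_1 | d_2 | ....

Answer: M ≅ ℤ/5 ⊕ ℤ/15 ⊕ ℤ/30

Derivation:
rank_ℚ(R)=3; free=3−3=0
SNF(R) diag = [5, 15, 30] → torsion [5, 15, 30]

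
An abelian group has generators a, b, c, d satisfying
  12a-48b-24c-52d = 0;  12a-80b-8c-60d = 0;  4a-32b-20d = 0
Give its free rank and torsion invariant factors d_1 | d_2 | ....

Answer: M ≅ ℤ^1 ⊕ ℤ/4 ⊕ ℤ/8 ⊕ ℤ/8

Derivation:
rank_ℚ(R)=3; free=4−3=1
SNF(R) diag = [4, 8, 8] → torsion [4, 8, 8]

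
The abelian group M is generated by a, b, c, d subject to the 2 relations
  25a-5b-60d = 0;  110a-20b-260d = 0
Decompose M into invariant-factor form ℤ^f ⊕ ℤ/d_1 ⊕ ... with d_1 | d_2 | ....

rank_ℚ(R)=2; free=4−2=2
SNF(R) diag = [5, 10] → torsion [5, 10]

Answer: M ≅ ℤ^2 ⊕ ℤ/5 ⊕ ℤ/10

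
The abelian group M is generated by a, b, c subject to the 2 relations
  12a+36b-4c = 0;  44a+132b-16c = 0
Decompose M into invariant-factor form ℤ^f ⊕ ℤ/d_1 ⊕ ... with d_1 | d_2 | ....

Answer: M ≅ ℤ^1 ⊕ ℤ/4 ⊕ ℤ/4

Derivation:
rank_ℚ(R)=2; free=3−2=1
SNF(R) diag = [4, 4] → torsion [4, 4]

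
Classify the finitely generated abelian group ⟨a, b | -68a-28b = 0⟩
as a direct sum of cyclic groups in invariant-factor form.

rank_ℚ(R)=1; free=2−1=1
SNF(R) diag = [4] → torsion [4]

Answer: M ≅ ℤ^1 ⊕ ℤ/4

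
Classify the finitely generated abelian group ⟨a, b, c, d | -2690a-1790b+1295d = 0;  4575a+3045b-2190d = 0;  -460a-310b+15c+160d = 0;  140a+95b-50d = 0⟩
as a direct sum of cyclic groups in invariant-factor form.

Answer: M ≅ ℤ/5 ⊕ ℤ/15 ⊕ ℤ/45 ⊕ ℤ/135

Derivation:
rank_ℚ(R)=4; free=4−4=0
SNF(R) diag = [5, 15, 45, 135] → torsion [5, 15, 45, 135]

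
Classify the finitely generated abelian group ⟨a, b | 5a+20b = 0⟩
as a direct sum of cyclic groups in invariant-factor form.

rank_ℚ(R)=1; free=2−1=1
SNF(R) diag = [5] → torsion [5]

Answer: M ≅ ℤ^1 ⊕ ℤ/5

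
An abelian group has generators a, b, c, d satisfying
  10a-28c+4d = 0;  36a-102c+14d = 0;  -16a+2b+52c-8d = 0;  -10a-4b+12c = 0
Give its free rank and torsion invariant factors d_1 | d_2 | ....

Answer: M ≅ ℤ/2 ⊕ ℤ/2 ⊕ ℤ/2 ⊕ ℤ/4

Derivation:
rank_ℚ(R)=4; free=4−4=0
SNF(R) diag = [2, 2, 2, 4] → torsion [2, 2, 2, 4]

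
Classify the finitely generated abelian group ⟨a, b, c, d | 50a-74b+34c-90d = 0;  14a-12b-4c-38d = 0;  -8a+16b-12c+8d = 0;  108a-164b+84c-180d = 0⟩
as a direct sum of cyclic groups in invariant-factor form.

rank_ℚ(R)=4; free=4−4=0
SNF(R) diag = [2, 2, 4, 8] → torsion [2, 2, 4, 8]

Answer: M ≅ ℤ/2 ⊕ ℤ/2 ⊕ ℤ/4 ⊕ ℤ/8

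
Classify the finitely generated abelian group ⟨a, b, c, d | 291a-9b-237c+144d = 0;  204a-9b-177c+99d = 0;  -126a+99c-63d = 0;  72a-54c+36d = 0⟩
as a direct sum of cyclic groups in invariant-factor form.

Answer: M ≅ ℤ/3 ⊕ ℤ/9 ⊕ ℤ/9 ⊕ ℤ/18

Derivation:
rank_ℚ(R)=4; free=4−4=0
SNF(R) diag = [3, 9, 9, 18] → torsion [3, 9, 9, 18]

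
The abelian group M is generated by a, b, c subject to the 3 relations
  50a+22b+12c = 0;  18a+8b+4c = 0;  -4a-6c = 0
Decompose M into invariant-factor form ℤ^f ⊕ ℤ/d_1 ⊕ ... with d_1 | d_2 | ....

Answer: M ≅ ℤ/2 ⊕ ℤ/2 ⊕ ℤ/2

Derivation:
rank_ℚ(R)=3; free=3−3=0
SNF(R) diag = [2, 2, 2] → torsion [2, 2, 2]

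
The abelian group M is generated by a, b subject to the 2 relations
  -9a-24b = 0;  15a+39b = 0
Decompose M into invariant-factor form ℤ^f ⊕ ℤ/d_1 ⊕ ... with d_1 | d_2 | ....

Answer: M ≅ ℤ/3 ⊕ ℤ/3

Derivation:
rank_ℚ(R)=2; free=2−2=0
SNF(R) diag = [3, 3] → torsion [3, 3]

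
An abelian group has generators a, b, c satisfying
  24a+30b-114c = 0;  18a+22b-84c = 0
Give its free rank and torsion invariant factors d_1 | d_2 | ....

rank_ℚ(R)=2; free=3−2=1
SNF(R) diag = [2, 6] → torsion [2, 6]

Answer: M ≅ ℤ^1 ⊕ ℤ/2 ⊕ ℤ/6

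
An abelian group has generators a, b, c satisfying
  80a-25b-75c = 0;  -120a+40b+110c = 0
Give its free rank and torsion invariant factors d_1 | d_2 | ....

Answer: M ≅ ℤ^1 ⊕ ℤ/5 ⊕ ℤ/10

Derivation:
rank_ℚ(R)=2; free=3−2=1
SNF(R) diag = [5, 10] → torsion [5, 10]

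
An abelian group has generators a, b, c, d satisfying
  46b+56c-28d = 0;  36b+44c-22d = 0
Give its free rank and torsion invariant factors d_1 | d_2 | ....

Answer: M ≅ ℤ^2 ⊕ ℤ/2 ⊕ ℤ/2

Derivation:
rank_ℚ(R)=2; free=4−2=2
SNF(R) diag = [2, 2] → torsion [2, 2]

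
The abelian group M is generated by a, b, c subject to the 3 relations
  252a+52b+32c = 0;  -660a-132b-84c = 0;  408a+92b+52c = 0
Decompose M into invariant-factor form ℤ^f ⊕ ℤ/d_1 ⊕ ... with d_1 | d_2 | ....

Answer: M ≅ ℤ/4 ⊕ ℤ/12 ⊕ ℤ/12

Derivation:
rank_ℚ(R)=3; free=3−3=0
SNF(R) diag = [4, 12, 12] → torsion [4, 12, 12]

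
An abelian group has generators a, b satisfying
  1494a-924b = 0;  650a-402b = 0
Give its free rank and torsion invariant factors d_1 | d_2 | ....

rank_ℚ(R)=2; free=2−2=0
SNF(R) diag = [2, 6] → torsion [2, 6]

Answer: M ≅ ℤ/2 ⊕ ℤ/6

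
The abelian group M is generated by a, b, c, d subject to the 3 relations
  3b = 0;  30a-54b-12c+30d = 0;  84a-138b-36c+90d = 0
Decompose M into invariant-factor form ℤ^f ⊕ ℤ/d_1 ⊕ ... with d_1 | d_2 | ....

Answer: M ≅ ℤ^1 ⊕ ℤ/3 ⊕ ℤ/6 ⊕ ℤ/6

Derivation:
rank_ℚ(R)=3; free=4−3=1
SNF(R) diag = [3, 6, 6] → torsion [3, 6, 6]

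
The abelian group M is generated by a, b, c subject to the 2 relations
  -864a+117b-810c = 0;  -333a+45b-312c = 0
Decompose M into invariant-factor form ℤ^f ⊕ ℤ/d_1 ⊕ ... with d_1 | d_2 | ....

rank_ℚ(R)=2; free=3−2=1
SNF(R) diag = [3, 9] → torsion [3, 9]

Answer: M ≅ ℤ^1 ⊕ ℤ/3 ⊕ ℤ/9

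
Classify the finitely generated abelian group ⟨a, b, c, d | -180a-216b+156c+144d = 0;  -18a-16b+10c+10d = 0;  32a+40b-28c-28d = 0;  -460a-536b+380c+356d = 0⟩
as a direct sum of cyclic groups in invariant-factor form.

rank_ℚ(R)=4; free=4−4=0
SNF(R) diag = [2, 4, 12, 24] → torsion [2, 4, 12, 24]

Answer: M ≅ ℤ/2 ⊕ ℤ/4 ⊕ ℤ/12 ⊕ ℤ/24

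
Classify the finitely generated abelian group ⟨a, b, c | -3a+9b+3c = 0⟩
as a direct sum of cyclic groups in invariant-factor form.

rank_ℚ(R)=1; free=3−1=2
SNF(R) diag = [3] → torsion [3]

Answer: M ≅ ℤ^2 ⊕ ℤ/3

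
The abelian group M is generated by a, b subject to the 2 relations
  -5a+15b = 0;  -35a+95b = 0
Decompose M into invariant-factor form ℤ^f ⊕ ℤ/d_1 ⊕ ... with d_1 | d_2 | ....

Answer: M ≅ ℤ/5 ⊕ ℤ/10

Derivation:
rank_ℚ(R)=2; free=2−2=0
SNF(R) diag = [5, 10] → torsion [5, 10]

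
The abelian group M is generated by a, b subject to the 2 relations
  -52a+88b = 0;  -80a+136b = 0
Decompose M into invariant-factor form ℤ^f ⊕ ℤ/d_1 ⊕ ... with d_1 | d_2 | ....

Answer: M ≅ ℤ/4 ⊕ ℤ/8

Derivation:
rank_ℚ(R)=2; free=2−2=0
SNF(R) diag = [4, 8] → torsion [4, 8]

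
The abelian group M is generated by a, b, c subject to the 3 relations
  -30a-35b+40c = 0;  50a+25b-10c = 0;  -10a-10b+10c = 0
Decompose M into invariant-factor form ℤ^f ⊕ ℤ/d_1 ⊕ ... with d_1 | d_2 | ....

rank_ℚ(R)=3; free=3−3=0
SNF(R) diag = [5, 10, 10] → torsion [5, 10, 10]

Answer: M ≅ ℤ/5 ⊕ ℤ/10 ⊕ ℤ/10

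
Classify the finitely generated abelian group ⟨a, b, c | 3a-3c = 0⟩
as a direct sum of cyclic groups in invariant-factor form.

Answer: M ≅ ℤ^2 ⊕ ℤ/3

Derivation:
rank_ℚ(R)=1; free=3−1=2
SNF(R) diag = [3] → torsion [3]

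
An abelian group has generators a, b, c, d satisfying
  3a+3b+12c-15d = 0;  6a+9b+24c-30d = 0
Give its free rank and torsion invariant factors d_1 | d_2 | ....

Answer: M ≅ ℤ^2 ⊕ ℤ/3 ⊕ ℤ/3

Derivation:
rank_ℚ(R)=2; free=4−2=2
SNF(R) diag = [3, 3] → torsion [3, 3]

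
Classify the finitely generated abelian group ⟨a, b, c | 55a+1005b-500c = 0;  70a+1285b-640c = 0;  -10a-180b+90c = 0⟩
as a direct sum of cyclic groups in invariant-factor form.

Answer: M ≅ ℤ/5 ⊕ ℤ/5 ⊕ ℤ/10

Derivation:
rank_ℚ(R)=3; free=3−3=0
SNF(R) diag = [5, 5, 10] → torsion [5, 5, 10]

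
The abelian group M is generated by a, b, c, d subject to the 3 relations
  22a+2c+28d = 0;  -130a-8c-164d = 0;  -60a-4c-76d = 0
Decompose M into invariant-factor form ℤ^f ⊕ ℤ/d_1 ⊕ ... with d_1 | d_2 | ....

rank_ℚ(R)=3; free=4−3=1
SNF(R) diag = [2, 2, 4] → torsion [2, 2, 4]

Answer: M ≅ ℤ^1 ⊕ ℤ/2 ⊕ ℤ/2 ⊕ ℤ/4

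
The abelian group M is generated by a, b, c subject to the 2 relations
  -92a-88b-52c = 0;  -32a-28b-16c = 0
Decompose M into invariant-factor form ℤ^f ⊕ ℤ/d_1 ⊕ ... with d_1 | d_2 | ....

Answer: M ≅ ℤ^1 ⊕ ℤ/4 ⊕ ℤ/12

Derivation:
rank_ℚ(R)=2; free=3−2=1
SNF(R) diag = [4, 12] → torsion [4, 12]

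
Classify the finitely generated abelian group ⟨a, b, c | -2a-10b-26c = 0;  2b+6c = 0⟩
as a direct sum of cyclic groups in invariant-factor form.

rank_ℚ(R)=2; free=3−2=1
SNF(R) diag = [2, 2] → torsion [2, 2]

Answer: M ≅ ℤ^1 ⊕ ℤ/2 ⊕ ℤ/2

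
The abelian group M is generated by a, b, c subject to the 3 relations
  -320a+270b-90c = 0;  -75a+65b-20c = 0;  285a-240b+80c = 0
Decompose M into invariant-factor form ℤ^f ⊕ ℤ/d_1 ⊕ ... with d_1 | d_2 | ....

Answer: M ≅ ℤ/5 ⊕ ℤ/5 ⊕ ℤ/10

Derivation:
rank_ℚ(R)=3; free=3−3=0
SNF(R) diag = [5, 5, 10] → torsion [5, 5, 10]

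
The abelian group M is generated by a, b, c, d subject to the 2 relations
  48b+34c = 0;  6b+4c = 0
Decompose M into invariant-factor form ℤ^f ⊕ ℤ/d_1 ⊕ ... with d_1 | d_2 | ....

rank_ℚ(R)=2; free=4−2=2
SNF(R) diag = [2, 6] → torsion [2, 6]

Answer: M ≅ ℤ^2 ⊕ ℤ/2 ⊕ ℤ/6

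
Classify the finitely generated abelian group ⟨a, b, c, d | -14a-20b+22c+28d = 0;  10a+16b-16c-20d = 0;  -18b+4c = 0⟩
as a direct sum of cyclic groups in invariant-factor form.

rank_ℚ(R)=3; free=4−3=1
SNF(R) diag = [2, 2, 6] → torsion [2, 2, 6]

Answer: M ≅ ℤ^1 ⊕ ℤ/2 ⊕ ℤ/2 ⊕ ℤ/6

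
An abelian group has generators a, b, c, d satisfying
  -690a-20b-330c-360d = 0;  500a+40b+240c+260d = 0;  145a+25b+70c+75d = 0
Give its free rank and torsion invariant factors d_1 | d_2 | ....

rank_ℚ(R)=3; free=4−3=1
SNF(R) diag = [5, 10, 20] → torsion [5, 10, 20]

Answer: M ≅ ℤ^1 ⊕ ℤ/5 ⊕ ℤ/10 ⊕ ℤ/20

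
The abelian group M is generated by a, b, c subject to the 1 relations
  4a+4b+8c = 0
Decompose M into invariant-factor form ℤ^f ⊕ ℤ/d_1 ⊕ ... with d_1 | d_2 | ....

Answer: M ≅ ℤ^2 ⊕ ℤ/4

Derivation:
rank_ℚ(R)=1; free=3−1=2
SNF(R) diag = [4] → torsion [4]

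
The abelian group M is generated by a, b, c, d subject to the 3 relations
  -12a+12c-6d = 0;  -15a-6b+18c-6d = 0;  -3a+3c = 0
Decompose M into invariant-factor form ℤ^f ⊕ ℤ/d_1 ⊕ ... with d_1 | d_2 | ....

rank_ℚ(R)=3; free=4−3=1
SNF(R) diag = [3, 3, 6] → torsion [3, 3, 6]

Answer: M ≅ ℤ^1 ⊕ ℤ/3 ⊕ ℤ/3 ⊕ ℤ/6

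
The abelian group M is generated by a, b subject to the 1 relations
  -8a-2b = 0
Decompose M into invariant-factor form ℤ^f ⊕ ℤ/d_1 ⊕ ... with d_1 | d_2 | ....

Answer: M ≅ ℤ^1 ⊕ ℤ/2

Derivation:
rank_ℚ(R)=1; free=2−1=1
SNF(R) diag = [2] → torsion [2]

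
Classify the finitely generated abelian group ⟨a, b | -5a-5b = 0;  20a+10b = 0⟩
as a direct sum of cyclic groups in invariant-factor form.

Answer: M ≅ ℤ/5 ⊕ ℤ/10

Derivation:
rank_ℚ(R)=2; free=2−2=0
SNF(R) diag = [5, 10] → torsion [5, 10]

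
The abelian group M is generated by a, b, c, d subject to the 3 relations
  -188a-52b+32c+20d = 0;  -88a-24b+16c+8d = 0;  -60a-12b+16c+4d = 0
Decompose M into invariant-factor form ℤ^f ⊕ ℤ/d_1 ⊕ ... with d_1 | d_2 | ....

rank_ℚ(R)=3; free=4−3=1
SNF(R) diag = [4, 8, 16] → torsion [4, 8, 16]

Answer: M ≅ ℤ^1 ⊕ ℤ/4 ⊕ ℤ/8 ⊕ ℤ/16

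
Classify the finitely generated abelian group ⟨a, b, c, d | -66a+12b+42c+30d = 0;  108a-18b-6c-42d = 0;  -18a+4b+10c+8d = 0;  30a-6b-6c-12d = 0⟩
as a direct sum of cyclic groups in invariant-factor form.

rank_ℚ(R)=4; free=4−4=0
SNF(R) diag = [2, 6, 6, 6] → torsion [2, 6, 6, 6]

Answer: M ≅ ℤ/2 ⊕ ℤ/6 ⊕ ℤ/6 ⊕ ℤ/6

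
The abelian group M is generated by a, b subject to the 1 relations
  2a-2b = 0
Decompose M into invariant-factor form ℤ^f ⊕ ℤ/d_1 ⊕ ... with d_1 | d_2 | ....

rank_ℚ(R)=1; free=2−1=1
SNF(R) diag = [2] → torsion [2]

Answer: M ≅ ℤ^1 ⊕ ℤ/2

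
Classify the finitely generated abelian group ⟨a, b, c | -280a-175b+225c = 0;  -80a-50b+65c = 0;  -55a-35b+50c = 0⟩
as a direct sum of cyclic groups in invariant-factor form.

Answer: M ≅ ℤ/5 ⊕ ℤ/5 ⊕ ℤ/5

Derivation:
rank_ℚ(R)=3; free=3−3=0
SNF(R) diag = [5, 5, 5] → torsion [5, 5, 5]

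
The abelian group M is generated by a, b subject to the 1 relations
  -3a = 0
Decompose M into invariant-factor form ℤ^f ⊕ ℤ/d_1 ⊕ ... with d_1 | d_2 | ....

Answer: M ≅ ℤ^1 ⊕ ℤ/3

Derivation:
rank_ℚ(R)=1; free=2−1=1
SNF(R) diag = [3] → torsion [3]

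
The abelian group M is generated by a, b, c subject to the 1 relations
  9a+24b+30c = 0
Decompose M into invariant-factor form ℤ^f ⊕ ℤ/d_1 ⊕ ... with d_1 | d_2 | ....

rank_ℚ(R)=1; free=3−1=2
SNF(R) diag = [3] → torsion [3]

Answer: M ≅ ℤ^2 ⊕ ℤ/3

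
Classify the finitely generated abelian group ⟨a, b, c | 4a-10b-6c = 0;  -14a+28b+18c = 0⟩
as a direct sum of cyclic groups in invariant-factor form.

Answer: M ≅ ℤ^1 ⊕ ℤ/2 ⊕ ℤ/2

Derivation:
rank_ℚ(R)=2; free=3−2=1
SNF(R) diag = [2, 2] → torsion [2, 2]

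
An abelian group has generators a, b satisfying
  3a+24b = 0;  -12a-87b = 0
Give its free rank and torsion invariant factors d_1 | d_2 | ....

Answer: M ≅ ℤ/3 ⊕ ℤ/9

Derivation:
rank_ℚ(R)=2; free=2−2=0
SNF(R) diag = [3, 9] → torsion [3, 9]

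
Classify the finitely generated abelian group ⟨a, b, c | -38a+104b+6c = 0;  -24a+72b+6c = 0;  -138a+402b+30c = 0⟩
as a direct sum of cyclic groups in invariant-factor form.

Answer: M ≅ ℤ/2 ⊕ ℤ/6 ⊕ ℤ/6

Derivation:
rank_ℚ(R)=3; free=3−3=0
SNF(R) diag = [2, 6, 6] → torsion [2, 6, 6]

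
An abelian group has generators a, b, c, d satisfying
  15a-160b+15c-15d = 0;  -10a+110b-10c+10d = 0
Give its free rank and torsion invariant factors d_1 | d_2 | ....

Answer: M ≅ ℤ^2 ⊕ ℤ/5 ⊕ ℤ/10

Derivation:
rank_ℚ(R)=2; free=4−2=2
SNF(R) diag = [5, 10] → torsion [5, 10]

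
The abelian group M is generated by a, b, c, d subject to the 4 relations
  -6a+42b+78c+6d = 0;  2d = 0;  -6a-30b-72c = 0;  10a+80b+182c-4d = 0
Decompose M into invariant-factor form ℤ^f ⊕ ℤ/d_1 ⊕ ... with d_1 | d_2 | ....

rank_ℚ(R)=4; free=4−4=0
SNF(R) diag = [2, 2, 6, 18] → torsion [2, 2, 6, 18]

Answer: M ≅ ℤ/2 ⊕ ℤ/2 ⊕ ℤ/6 ⊕ ℤ/18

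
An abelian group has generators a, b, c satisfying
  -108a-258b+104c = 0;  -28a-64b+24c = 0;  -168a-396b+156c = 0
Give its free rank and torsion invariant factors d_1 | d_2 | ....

Answer: M ≅ ℤ/2 ⊕ ℤ/4 ⊕ ℤ/12

Derivation:
rank_ℚ(R)=3; free=3−3=0
SNF(R) diag = [2, 4, 12] → torsion [2, 4, 12]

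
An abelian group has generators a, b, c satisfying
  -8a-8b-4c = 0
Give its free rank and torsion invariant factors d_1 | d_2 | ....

rank_ℚ(R)=1; free=3−1=2
SNF(R) diag = [4] → torsion [4]

Answer: M ≅ ℤ^2 ⊕ ℤ/4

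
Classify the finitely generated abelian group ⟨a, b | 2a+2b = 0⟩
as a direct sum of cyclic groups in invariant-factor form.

rank_ℚ(R)=1; free=2−1=1
SNF(R) diag = [2] → torsion [2]

Answer: M ≅ ℤ^1 ⊕ ℤ/2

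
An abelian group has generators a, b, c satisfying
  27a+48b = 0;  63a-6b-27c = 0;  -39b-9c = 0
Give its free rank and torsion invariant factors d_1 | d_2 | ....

Answer: M ≅ ℤ/3 ⊕ ℤ/9 ⊕ ℤ/9

Derivation:
rank_ℚ(R)=3; free=3−3=0
SNF(R) diag = [3, 9, 9] → torsion [3, 9, 9]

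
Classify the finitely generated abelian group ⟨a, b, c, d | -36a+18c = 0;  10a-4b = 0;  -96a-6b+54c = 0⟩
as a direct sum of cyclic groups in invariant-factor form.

rank_ℚ(R)=3; free=4−3=1
SNF(R) diag = [2, 6, 18] → torsion [2, 6, 18]

Answer: M ≅ ℤ^1 ⊕ ℤ/2 ⊕ ℤ/6 ⊕ ℤ/18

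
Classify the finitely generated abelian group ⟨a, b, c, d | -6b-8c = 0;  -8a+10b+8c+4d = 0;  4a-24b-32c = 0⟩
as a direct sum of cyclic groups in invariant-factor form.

Answer: M ≅ ℤ^1 ⊕ ℤ/2 ⊕ ℤ/4 ⊕ ℤ/4

Derivation:
rank_ℚ(R)=3; free=4−3=1
SNF(R) diag = [2, 4, 4] → torsion [2, 4, 4]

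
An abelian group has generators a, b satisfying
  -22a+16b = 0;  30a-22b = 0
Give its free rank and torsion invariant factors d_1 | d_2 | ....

Answer: M ≅ ℤ/2 ⊕ ℤ/2

Derivation:
rank_ℚ(R)=2; free=2−2=0
SNF(R) diag = [2, 2] → torsion [2, 2]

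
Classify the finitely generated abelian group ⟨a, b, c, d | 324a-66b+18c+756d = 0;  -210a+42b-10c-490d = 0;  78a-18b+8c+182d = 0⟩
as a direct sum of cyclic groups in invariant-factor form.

Answer: M ≅ ℤ^1 ⊕ ℤ/2 ⊕ ℤ/6 ⊕ ℤ/6

Derivation:
rank_ℚ(R)=3; free=4−3=1
SNF(R) diag = [2, 6, 6] → torsion [2, 6, 6]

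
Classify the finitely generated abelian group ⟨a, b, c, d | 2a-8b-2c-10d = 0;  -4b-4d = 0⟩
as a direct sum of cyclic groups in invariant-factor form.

Answer: M ≅ ℤ^2 ⊕ ℤ/2 ⊕ ℤ/4

Derivation:
rank_ℚ(R)=2; free=4−2=2
SNF(R) diag = [2, 4] → torsion [2, 4]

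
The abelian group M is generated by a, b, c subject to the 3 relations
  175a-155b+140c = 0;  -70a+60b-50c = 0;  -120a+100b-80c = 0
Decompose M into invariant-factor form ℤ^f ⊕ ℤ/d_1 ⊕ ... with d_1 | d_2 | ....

Answer: M ≅ ℤ/5 ⊕ ℤ/10 ⊕ ℤ/20

Derivation:
rank_ℚ(R)=3; free=3−3=0
SNF(R) diag = [5, 10, 20] → torsion [5, 10, 20]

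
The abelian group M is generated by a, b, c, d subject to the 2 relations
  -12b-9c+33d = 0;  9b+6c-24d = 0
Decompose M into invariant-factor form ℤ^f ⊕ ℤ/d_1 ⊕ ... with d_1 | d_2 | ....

rank_ℚ(R)=2; free=4−2=2
SNF(R) diag = [3, 3] → torsion [3, 3]

Answer: M ≅ ℤ^2 ⊕ ℤ/3 ⊕ ℤ/3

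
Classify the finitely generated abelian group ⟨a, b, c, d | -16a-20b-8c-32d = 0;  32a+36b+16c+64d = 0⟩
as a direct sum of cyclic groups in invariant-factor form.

rank_ℚ(R)=2; free=4−2=2
SNF(R) diag = [4, 8] → torsion [4, 8]

Answer: M ≅ ℤ^2 ⊕ ℤ/4 ⊕ ℤ/8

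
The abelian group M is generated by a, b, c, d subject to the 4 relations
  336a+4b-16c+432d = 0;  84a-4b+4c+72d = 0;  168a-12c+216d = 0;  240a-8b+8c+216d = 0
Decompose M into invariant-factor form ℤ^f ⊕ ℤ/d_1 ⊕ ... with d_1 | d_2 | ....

Answer: M ≅ ℤ/4 ⊕ ℤ/12 ⊕ ℤ/36 ⊕ ℤ/72

Derivation:
rank_ℚ(R)=4; free=4−4=0
SNF(R) diag = [4, 12, 36, 72] → torsion [4, 12, 36, 72]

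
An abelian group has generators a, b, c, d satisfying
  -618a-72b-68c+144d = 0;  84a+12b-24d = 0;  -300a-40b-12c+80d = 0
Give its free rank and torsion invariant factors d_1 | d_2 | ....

Answer: M ≅ ℤ^1 ⊕ ℤ/2 ⊕ ℤ/4 ⊕ ℤ/12

Derivation:
rank_ℚ(R)=3; free=4−3=1
SNF(R) diag = [2, 4, 12] → torsion [2, 4, 12]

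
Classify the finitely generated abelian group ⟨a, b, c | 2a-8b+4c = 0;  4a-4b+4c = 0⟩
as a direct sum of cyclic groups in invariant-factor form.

rank_ℚ(R)=2; free=3−2=1
SNF(R) diag = [2, 4] → torsion [2, 4]

Answer: M ≅ ℤ^1 ⊕ ℤ/2 ⊕ ℤ/4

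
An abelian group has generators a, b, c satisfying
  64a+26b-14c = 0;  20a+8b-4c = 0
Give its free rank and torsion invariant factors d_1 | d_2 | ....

Answer: M ≅ ℤ^1 ⊕ ℤ/2 ⊕ ℤ/4

Derivation:
rank_ℚ(R)=2; free=3−2=1
SNF(R) diag = [2, 4] → torsion [2, 4]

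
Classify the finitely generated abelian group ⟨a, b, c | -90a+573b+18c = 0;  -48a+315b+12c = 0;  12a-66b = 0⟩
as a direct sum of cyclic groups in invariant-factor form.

Answer: M ≅ ℤ/3 ⊕ ℤ/6 ⊕ ℤ/12

Derivation:
rank_ℚ(R)=3; free=3−3=0
SNF(R) diag = [3, 6, 12] → torsion [3, 6, 12]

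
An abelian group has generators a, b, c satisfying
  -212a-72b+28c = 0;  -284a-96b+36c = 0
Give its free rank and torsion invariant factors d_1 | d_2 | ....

rank_ℚ(R)=2; free=3−2=1
SNF(R) diag = [4, 8] → torsion [4, 8]

Answer: M ≅ ℤ^1 ⊕ ℤ/4 ⊕ ℤ/8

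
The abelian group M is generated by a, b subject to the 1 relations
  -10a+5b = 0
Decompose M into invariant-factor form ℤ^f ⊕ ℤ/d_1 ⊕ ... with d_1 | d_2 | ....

rank_ℚ(R)=1; free=2−1=1
SNF(R) diag = [5] → torsion [5]

Answer: M ≅ ℤ^1 ⊕ ℤ/5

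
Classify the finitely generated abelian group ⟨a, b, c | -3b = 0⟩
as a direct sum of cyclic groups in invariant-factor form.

Answer: M ≅ ℤ^2 ⊕ ℤ/3

Derivation:
rank_ℚ(R)=1; free=3−1=2
SNF(R) diag = [3] → torsion [3]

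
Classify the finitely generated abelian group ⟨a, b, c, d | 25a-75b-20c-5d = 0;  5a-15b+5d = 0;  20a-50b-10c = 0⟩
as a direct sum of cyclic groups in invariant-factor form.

Answer: M ≅ ℤ^1 ⊕ ℤ/5 ⊕ ℤ/10 ⊕ ℤ/10

Derivation:
rank_ℚ(R)=3; free=4−3=1
SNF(R) diag = [5, 10, 10] → torsion [5, 10, 10]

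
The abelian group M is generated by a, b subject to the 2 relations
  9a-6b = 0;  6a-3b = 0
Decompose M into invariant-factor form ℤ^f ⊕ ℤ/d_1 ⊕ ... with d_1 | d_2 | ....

Answer: M ≅ ℤ/3 ⊕ ℤ/3

Derivation:
rank_ℚ(R)=2; free=2−2=0
SNF(R) diag = [3, 3] → torsion [3, 3]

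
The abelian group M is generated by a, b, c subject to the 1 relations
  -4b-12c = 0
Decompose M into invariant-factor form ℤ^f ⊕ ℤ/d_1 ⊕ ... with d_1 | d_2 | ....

Answer: M ≅ ℤ^2 ⊕ ℤ/4

Derivation:
rank_ℚ(R)=1; free=3−1=2
SNF(R) diag = [4] → torsion [4]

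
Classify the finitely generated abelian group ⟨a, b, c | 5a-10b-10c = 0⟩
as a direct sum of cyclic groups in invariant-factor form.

Answer: M ≅ ℤ^2 ⊕ ℤ/5

Derivation:
rank_ℚ(R)=1; free=3−1=2
SNF(R) diag = [5] → torsion [5]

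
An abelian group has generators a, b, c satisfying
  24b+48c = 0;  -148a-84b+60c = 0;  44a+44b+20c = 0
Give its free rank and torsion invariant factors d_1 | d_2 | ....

rank_ℚ(R)=3; free=3−3=0
SNF(R) diag = [4, 8, 24] → torsion [4, 8, 24]

Answer: M ≅ ℤ/4 ⊕ ℤ/8 ⊕ ℤ/24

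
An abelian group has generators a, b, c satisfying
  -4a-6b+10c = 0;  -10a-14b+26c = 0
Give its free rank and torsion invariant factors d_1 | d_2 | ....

rank_ℚ(R)=2; free=3−2=1
SNF(R) diag = [2, 2] → torsion [2, 2]

Answer: M ≅ ℤ^1 ⊕ ℤ/2 ⊕ ℤ/2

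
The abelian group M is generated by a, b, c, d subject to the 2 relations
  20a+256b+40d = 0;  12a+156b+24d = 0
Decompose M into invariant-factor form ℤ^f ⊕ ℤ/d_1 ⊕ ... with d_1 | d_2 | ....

Answer: M ≅ ℤ^2 ⊕ ℤ/4 ⊕ ℤ/12

Derivation:
rank_ℚ(R)=2; free=4−2=2
SNF(R) diag = [4, 12] → torsion [4, 12]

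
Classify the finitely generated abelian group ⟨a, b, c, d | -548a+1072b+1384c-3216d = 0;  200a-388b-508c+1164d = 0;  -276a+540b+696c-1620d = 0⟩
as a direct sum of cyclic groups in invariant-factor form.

Answer: M ≅ ℤ^1 ⊕ ℤ/4 ⊕ ℤ/12 ⊕ ℤ/36

Derivation:
rank_ℚ(R)=3; free=4−3=1
SNF(R) diag = [4, 12, 36] → torsion [4, 12, 36]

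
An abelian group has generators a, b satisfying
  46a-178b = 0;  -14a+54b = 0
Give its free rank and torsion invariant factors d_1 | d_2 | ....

rank_ℚ(R)=2; free=2−2=0
SNF(R) diag = [2, 4] → torsion [2, 4]

Answer: M ≅ ℤ/2 ⊕ ℤ/4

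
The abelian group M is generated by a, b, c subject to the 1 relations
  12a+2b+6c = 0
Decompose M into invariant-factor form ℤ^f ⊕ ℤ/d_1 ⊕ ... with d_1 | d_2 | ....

rank_ℚ(R)=1; free=3−1=2
SNF(R) diag = [2] → torsion [2]

Answer: M ≅ ℤ^2 ⊕ ℤ/2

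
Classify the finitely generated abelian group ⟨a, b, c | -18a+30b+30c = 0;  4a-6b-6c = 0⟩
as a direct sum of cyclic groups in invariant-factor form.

Answer: M ≅ ℤ^1 ⊕ ℤ/2 ⊕ ℤ/6

Derivation:
rank_ℚ(R)=2; free=3−2=1
SNF(R) diag = [2, 6] → torsion [2, 6]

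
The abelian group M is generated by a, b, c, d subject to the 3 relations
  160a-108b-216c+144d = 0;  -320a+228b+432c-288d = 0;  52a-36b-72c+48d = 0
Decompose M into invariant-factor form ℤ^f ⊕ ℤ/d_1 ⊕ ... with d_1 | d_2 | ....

rank_ℚ(R)=3; free=4−3=1
SNF(R) diag = [4, 12, 24] → torsion [4, 12, 24]

Answer: M ≅ ℤ^1 ⊕ ℤ/4 ⊕ ℤ/12 ⊕ ℤ/24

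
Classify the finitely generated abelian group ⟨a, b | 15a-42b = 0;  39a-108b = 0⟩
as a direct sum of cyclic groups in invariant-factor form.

Answer: M ≅ ℤ/3 ⊕ ℤ/6

Derivation:
rank_ℚ(R)=2; free=2−2=0
SNF(R) diag = [3, 6] → torsion [3, 6]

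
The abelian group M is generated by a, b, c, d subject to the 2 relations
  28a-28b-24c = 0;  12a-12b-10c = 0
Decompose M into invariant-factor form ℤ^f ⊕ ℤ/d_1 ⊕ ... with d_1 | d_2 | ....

rank_ℚ(R)=2; free=4−2=2
SNF(R) diag = [2, 4] → torsion [2, 4]

Answer: M ≅ ℤ^2 ⊕ ℤ/2 ⊕ ℤ/4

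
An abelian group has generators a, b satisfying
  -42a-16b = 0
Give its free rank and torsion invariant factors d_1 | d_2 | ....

Answer: M ≅ ℤ^1 ⊕ ℤ/2

Derivation:
rank_ℚ(R)=1; free=2−1=1
SNF(R) diag = [2] → torsion [2]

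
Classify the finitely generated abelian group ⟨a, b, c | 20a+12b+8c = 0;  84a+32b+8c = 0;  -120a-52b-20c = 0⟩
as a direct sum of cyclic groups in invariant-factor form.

Answer: M ≅ ℤ/4 ⊕ ℤ/4 ⊕ ℤ/4

Derivation:
rank_ℚ(R)=3; free=3−3=0
SNF(R) diag = [4, 4, 4] → torsion [4, 4, 4]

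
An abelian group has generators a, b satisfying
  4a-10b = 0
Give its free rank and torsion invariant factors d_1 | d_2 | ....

Answer: M ≅ ℤ^1 ⊕ ℤ/2

Derivation:
rank_ℚ(R)=1; free=2−1=1
SNF(R) diag = [2] → torsion [2]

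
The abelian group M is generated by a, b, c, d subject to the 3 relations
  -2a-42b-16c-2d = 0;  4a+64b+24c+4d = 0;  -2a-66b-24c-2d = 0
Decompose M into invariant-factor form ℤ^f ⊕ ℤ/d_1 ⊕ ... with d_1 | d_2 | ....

Answer: M ≅ ℤ^1 ⊕ ℤ/2 ⊕ ℤ/4 ⊕ ℤ/8

Derivation:
rank_ℚ(R)=3; free=4−3=1
SNF(R) diag = [2, 4, 8] → torsion [2, 4, 8]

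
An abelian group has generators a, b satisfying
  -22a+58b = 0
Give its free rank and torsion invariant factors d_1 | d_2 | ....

Answer: M ≅ ℤ^1 ⊕ ℤ/2

Derivation:
rank_ℚ(R)=1; free=2−1=1
SNF(R) diag = [2] → torsion [2]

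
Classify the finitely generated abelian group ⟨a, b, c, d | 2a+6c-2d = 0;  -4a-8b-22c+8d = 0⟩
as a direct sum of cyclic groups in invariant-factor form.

Answer: M ≅ ℤ^2 ⊕ ℤ/2 ⊕ ℤ/2

Derivation:
rank_ℚ(R)=2; free=4−2=2
SNF(R) diag = [2, 2] → torsion [2, 2]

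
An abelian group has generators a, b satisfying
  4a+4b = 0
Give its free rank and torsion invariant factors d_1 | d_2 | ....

rank_ℚ(R)=1; free=2−1=1
SNF(R) diag = [4] → torsion [4]

Answer: M ≅ ℤ^1 ⊕ ℤ/4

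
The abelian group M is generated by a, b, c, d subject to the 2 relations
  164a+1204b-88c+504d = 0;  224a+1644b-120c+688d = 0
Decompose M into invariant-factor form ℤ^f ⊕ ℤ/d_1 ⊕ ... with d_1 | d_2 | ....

Answer: M ≅ ℤ^2 ⊕ ℤ/4 ⊕ ℤ/4

Derivation:
rank_ℚ(R)=2; free=4−2=2
SNF(R) diag = [4, 4] → torsion [4, 4]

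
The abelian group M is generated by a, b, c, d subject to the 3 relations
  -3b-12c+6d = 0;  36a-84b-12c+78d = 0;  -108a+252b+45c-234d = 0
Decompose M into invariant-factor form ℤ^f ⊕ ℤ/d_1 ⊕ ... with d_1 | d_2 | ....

Answer: M ≅ ℤ^1 ⊕ ℤ/3 ⊕ ℤ/9 ⊕ ℤ/18

Derivation:
rank_ℚ(R)=3; free=4−3=1
SNF(R) diag = [3, 9, 18] → torsion [3, 9, 18]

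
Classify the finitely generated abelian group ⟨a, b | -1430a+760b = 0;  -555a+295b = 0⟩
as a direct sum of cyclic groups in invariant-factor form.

Answer: M ≅ ℤ/5 ⊕ ℤ/10

Derivation:
rank_ℚ(R)=2; free=2−2=0
SNF(R) diag = [5, 10] → torsion [5, 10]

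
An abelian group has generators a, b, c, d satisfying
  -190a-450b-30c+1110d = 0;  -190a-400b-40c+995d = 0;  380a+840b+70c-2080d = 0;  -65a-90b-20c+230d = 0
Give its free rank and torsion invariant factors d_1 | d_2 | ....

Answer: M ≅ ℤ/5 ⊕ ℤ/5 ⊕ ℤ/10 ⊕ ℤ/30

Derivation:
rank_ℚ(R)=4; free=4−4=0
SNF(R) diag = [5, 5, 10, 30] → torsion [5, 5, 10, 30]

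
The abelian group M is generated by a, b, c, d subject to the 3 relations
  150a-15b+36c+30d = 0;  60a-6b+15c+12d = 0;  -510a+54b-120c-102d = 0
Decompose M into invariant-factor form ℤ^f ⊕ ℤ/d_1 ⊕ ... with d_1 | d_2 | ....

Answer: M ≅ ℤ^1 ⊕ ℤ/3 ⊕ ℤ/3 ⊕ ℤ/6

Derivation:
rank_ℚ(R)=3; free=4−3=1
SNF(R) diag = [3, 3, 6] → torsion [3, 3, 6]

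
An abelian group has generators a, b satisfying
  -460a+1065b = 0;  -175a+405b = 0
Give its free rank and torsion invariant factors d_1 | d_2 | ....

Answer: M ≅ ℤ/5 ⊕ ℤ/15

Derivation:
rank_ℚ(R)=2; free=2−2=0
SNF(R) diag = [5, 15] → torsion [5, 15]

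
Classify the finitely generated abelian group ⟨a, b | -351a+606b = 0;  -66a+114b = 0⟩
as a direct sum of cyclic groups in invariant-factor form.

rank_ℚ(R)=2; free=2−2=0
SNF(R) diag = [3, 6] → torsion [3, 6]

Answer: M ≅ ℤ/3 ⊕ ℤ/6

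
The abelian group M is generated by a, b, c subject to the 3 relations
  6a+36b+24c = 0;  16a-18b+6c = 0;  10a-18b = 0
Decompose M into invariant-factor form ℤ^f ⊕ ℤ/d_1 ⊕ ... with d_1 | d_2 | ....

rank_ℚ(R)=3; free=3−3=0
SNF(R) diag = [2, 6, 18] → torsion [2, 6, 18]

Answer: M ≅ ℤ/2 ⊕ ℤ/6 ⊕ ℤ/18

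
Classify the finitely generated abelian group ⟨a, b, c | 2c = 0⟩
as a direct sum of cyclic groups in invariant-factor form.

rank_ℚ(R)=1; free=3−1=2
SNF(R) diag = [2] → torsion [2]

Answer: M ≅ ℤ^2 ⊕ ℤ/2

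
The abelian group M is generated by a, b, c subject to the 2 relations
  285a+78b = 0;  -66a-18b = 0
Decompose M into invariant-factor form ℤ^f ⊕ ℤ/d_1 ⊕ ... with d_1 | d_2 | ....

Answer: M ≅ ℤ^1 ⊕ ℤ/3 ⊕ ℤ/6

Derivation:
rank_ℚ(R)=2; free=3−2=1
SNF(R) diag = [3, 6] → torsion [3, 6]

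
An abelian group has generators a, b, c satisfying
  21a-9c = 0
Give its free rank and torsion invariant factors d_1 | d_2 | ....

Answer: M ≅ ℤ^2 ⊕ ℤ/3

Derivation:
rank_ℚ(R)=1; free=3−1=2
SNF(R) diag = [3] → torsion [3]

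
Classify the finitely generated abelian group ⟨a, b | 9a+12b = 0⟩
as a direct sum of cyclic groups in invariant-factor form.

rank_ℚ(R)=1; free=2−1=1
SNF(R) diag = [3] → torsion [3]

Answer: M ≅ ℤ^1 ⊕ ℤ/3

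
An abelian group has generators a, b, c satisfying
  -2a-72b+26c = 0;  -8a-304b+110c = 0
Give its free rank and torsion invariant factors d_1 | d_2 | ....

rank_ℚ(R)=2; free=3−2=1
SNF(R) diag = [2, 2] → torsion [2, 2]

Answer: M ≅ ℤ^1 ⊕ ℤ/2 ⊕ ℤ/2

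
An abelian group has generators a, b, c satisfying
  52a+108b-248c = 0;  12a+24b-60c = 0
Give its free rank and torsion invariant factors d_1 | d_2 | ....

rank_ℚ(R)=2; free=3−2=1
SNF(R) diag = [4, 12] → torsion [4, 12]

Answer: M ≅ ℤ^1 ⊕ ℤ/4 ⊕ ℤ/12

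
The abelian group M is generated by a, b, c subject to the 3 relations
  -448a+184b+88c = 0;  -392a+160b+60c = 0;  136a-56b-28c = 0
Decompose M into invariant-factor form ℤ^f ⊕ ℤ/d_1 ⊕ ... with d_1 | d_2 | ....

Answer: M ≅ ℤ/4 ⊕ ℤ/8 ⊕ ℤ/16

Derivation:
rank_ℚ(R)=3; free=3−3=0
SNF(R) diag = [4, 8, 16] → torsion [4, 8, 16]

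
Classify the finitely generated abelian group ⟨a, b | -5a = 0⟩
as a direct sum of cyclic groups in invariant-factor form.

Answer: M ≅ ℤ^1 ⊕ ℤ/5

Derivation:
rank_ℚ(R)=1; free=2−1=1
SNF(R) diag = [5] → torsion [5]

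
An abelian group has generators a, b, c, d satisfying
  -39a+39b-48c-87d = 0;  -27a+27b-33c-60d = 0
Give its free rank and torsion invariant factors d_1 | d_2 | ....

Answer: M ≅ ℤ^2 ⊕ ℤ/3 ⊕ ℤ/3

Derivation:
rank_ℚ(R)=2; free=4−2=2
SNF(R) diag = [3, 3] → torsion [3, 3]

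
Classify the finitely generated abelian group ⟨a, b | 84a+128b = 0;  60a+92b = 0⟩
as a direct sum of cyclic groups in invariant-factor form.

rank_ℚ(R)=2; free=2−2=0
SNF(R) diag = [4, 12] → torsion [4, 12]

Answer: M ≅ ℤ/4 ⊕ ℤ/12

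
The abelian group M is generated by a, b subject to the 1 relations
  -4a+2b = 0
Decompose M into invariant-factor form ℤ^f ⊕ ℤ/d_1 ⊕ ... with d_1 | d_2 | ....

Answer: M ≅ ℤ^1 ⊕ ℤ/2

Derivation:
rank_ℚ(R)=1; free=2−1=1
SNF(R) diag = [2] → torsion [2]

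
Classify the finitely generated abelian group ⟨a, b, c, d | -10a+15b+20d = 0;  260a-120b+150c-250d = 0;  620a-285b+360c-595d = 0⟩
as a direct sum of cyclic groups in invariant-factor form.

Answer: M ≅ ℤ^1 ⊕ ℤ/5 ⊕ ℤ/15 ⊕ ℤ/30

Derivation:
rank_ℚ(R)=3; free=4−3=1
SNF(R) diag = [5, 15, 30] → torsion [5, 15, 30]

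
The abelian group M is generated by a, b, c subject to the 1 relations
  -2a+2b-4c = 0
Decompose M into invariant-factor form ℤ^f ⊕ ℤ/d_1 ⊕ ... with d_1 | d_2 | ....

Answer: M ≅ ℤ^2 ⊕ ℤ/2

Derivation:
rank_ℚ(R)=1; free=3−1=2
SNF(R) diag = [2] → torsion [2]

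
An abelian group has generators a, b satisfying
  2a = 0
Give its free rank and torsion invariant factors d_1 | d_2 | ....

rank_ℚ(R)=1; free=2−1=1
SNF(R) diag = [2] → torsion [2]

Answer: M ≅ ℤ^1 ⊕ ℤ/2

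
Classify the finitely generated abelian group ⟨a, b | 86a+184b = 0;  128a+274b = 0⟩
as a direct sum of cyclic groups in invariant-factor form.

Answer: M ≅ ℤ/2 ⊕ ℤ/6

Derivation:
rank_ℚ(R)=2; free=2−2=0
SNF(R) diag = [2, 6] → torsion [2, 6]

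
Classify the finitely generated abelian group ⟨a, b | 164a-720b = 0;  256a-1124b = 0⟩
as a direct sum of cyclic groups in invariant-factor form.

Answer: M ≅ ℤ/4 ⊕ ℤ/4

Derivation:
rank_ℚ(R)=2; free=2−2=0
SNF(R) diag = [4, 4] → torsion [4, 4]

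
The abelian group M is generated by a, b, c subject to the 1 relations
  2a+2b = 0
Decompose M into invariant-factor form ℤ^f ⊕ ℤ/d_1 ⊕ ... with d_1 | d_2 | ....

Answer: M ≅ ℤ^2 ⊕ ℤ/2

Derivation:
rank_ℚ(R)=1; free=3−1=2
SNF(R) diag = [2] → torsion [2]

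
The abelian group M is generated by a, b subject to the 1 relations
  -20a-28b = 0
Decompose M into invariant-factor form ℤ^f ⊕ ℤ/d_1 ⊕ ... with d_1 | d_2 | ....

Answer: M ≅ ℤ^1 ⊕ ℤ/4

Derivation:
rank_ℚ(R)=1; free=2−1=1
SNF(R) diag = [4] → torsion [4]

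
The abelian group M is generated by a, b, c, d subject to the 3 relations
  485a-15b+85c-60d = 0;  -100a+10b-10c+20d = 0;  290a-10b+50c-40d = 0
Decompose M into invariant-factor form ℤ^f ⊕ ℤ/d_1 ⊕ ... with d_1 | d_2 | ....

rank_ℚ(R)=3; free=4−3=1
SNF(R) diag = [5, 10, 20] → torsion [5, 10, 20]

Answer: M ≅ ℤ^1 ⊕ ℤ/5 ⊕ ℤ/10 ⊕ ℤ/20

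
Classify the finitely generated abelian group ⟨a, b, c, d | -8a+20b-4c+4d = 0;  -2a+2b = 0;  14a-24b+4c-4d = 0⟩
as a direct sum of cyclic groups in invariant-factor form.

Answer: M ≅ ℤ^1 ⊕ ℤ/2 ⊕ ℤ/2 ⊕ ℤ/4

Derivation:
rank_ℚ(R)=3; free=4−3=1
SNF(R) diag = [2, 2, 4] → torsion [2, 2, 4]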